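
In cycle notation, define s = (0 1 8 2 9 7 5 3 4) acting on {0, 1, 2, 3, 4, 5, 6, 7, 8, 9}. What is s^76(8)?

5

8 lies in the 9-cycle (0 1 8 2 9 7 5 3 4).
Powers repeat with period 9 on this cycle, and 76 mod 9 = 4, so s^76(8) = s^4(8).
Stepping 4 places around the cycle: 8 → 2 → 9 → 7 → 5.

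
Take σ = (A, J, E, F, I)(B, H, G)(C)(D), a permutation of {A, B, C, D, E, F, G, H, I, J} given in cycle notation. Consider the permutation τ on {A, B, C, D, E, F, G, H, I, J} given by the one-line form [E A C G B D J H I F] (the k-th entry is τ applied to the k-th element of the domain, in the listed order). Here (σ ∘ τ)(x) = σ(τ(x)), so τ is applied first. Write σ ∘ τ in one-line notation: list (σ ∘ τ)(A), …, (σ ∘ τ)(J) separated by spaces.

(σ ∘ τ)(x) = σ(τ(x)). Computing each image: σ(τ(A)) = σ(E) = F, σ(τ(B)) = σ(A) = J, σ(τ(C)) = σ(C) = C, σ(τ(D)) = σ(G) = B, σ(τ(E)) = σ(B) = H, σ(τ(F)) = σ(D) = D, σ(τ(G)) = σ(J) = E, σ(τ(H)) = σ(H) = G, σ(τ(I)) = σ(I) = A, σ(τ(J)) = σ(F) = I.
Hence σ ∘ τ = [F J C B H D E G A I].

F J C B H D E G A I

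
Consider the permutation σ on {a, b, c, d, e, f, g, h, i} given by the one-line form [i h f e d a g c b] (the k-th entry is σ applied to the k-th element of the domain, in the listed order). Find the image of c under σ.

f

c is element number 3 of the domain, and entry number 3 of the one-line form is f, so σ(c) = f.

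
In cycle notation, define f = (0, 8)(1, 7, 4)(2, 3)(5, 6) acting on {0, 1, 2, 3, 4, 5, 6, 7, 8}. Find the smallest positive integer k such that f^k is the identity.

The cycle type of f is (3, 2, 2, 2).
Since disjoint cycles commute, ord(f) = lcm(3, 2, 2, 2) = 6.

6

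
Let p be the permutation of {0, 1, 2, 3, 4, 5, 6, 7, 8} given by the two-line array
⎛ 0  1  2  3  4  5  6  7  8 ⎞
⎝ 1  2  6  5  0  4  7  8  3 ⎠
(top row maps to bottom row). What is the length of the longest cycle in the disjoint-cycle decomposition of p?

Decomposing into disjoint cycles gives (0, 1, 2, 6, 7, 8, 3, 5, 4); the longest has length 9.

9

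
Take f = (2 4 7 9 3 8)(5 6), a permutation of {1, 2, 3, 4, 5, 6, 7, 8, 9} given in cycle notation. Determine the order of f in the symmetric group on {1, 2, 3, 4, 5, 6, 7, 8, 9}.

The cycle type of f is (6, 2, 1).
The order is lcm(6, 2) = 6.

6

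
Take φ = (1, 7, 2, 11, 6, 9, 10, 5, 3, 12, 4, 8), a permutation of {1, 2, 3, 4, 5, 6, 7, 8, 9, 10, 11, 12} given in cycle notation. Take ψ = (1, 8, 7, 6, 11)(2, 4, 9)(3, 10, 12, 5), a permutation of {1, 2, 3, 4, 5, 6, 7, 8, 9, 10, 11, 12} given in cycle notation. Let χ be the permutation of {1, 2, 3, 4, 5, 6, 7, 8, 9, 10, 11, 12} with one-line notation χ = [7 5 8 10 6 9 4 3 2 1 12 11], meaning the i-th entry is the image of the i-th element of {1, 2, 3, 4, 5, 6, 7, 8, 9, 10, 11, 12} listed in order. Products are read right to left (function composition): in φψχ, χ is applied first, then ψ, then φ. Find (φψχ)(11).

3

(φψχ)(11) = φ(ψ(χ(11))). χ(11) = 12, then ψ(12) = 5, then φ(5) = 3, so the result is 3.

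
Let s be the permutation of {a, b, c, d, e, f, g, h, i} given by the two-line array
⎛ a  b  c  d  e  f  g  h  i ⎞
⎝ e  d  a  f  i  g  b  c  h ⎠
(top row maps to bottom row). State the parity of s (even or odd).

odd

In disjoint-cycle form the cycle lengths are 5, 4.
A cycle is odd iff its length is even; s has 1 even-length cycle, so sgn(s) = (−1)^1 and s is odd.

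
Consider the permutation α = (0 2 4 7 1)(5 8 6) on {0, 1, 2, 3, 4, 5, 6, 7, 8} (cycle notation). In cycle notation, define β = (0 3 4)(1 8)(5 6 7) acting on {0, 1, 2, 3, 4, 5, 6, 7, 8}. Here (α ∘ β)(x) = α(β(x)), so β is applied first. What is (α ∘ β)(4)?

2

First apply β: β(4) = 0, then α(0) = 2. Thus (α ∘ β)(4) = 2.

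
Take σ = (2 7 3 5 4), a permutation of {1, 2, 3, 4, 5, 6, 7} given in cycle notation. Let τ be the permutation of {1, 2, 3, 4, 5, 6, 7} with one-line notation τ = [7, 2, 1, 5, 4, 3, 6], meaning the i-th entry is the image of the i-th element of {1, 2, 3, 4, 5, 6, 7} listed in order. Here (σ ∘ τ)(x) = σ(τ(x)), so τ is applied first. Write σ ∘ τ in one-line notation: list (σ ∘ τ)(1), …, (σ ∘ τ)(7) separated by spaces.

(σ ∘ τ)(x) = σ(τ(x)). Computing each image: σ(τ(1)) = σ(7) = 3, σ(τ(2)) = σ(2) = 7, σ(τ(3)) = σ(1) = 1, σ(τ(4)) = σ(5) = 4, σ(τ(5)) = σ(4) = 2, σ(τ(6)) = σ(3) = 5, σ(τ(7)) = σ(6) = 6.
Hence σ ∘ τ = [3 7 1 4 2 5 6].

3 7 1 4 2 5 6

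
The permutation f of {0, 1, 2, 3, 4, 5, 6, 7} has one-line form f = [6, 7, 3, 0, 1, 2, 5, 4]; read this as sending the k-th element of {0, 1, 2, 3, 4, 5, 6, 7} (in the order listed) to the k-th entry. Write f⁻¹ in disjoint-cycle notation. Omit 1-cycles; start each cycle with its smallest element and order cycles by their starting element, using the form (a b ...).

The cycle decomposition of f is (0 6 5 2 3)(1 7 4).
The inverse reverses every cycle; in canonical form, f⁻¹ = (0 3 2 5 6)(1 4 7).

(0 3 2 5 6)(1 4 7)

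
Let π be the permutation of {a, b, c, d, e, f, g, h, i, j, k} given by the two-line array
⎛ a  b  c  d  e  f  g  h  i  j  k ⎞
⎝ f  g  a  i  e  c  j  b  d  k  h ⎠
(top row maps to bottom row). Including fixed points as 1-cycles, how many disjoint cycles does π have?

The cycle decomposition is (a, f, c)(b, g, j, k, h)(d, i)(e), which has 4 cycles (counting 1-cycles).

4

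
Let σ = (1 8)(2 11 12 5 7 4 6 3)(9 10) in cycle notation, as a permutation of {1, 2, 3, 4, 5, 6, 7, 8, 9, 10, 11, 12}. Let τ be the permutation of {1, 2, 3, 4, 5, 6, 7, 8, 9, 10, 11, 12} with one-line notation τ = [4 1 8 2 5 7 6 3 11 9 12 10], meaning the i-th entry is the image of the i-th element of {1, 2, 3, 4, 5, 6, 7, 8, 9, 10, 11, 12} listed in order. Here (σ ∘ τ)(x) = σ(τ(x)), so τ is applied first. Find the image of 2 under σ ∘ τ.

8

τ(2) = 1, then σ(1) = 8; composing gives (σ ∘ τ)(2) = 8.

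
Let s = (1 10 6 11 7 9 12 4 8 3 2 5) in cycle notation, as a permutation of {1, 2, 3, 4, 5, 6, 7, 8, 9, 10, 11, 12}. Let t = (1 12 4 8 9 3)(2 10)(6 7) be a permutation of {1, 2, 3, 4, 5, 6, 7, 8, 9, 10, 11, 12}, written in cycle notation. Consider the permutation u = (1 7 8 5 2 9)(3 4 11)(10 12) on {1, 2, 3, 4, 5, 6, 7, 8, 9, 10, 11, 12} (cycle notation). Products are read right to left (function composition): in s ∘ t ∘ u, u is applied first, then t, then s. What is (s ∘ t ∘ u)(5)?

6

Apply the permutations in order: u(5) = 2, then t(2) = 10, then s(10) = 6. So (s ∘ t ∘ u)(5) = 6.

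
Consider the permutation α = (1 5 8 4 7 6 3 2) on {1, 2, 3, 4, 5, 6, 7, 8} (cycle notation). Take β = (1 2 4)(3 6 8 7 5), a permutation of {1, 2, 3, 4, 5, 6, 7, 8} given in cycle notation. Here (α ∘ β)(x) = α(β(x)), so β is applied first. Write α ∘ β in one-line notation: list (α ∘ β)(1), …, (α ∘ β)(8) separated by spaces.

Chase each element through β then α: 1 → 2 → 1; 2 → 4 → 7; 3 → 6 → 3; 4 → 1 → 5; 5 → 3 → 2; 6 → 8 → 4; 7 → 5 → 8; 8 → 7 → 6.
So α ∘ β in one-line form is 1 7 3 5 2 4 8 6.

1 7 3 5 2 4 8 6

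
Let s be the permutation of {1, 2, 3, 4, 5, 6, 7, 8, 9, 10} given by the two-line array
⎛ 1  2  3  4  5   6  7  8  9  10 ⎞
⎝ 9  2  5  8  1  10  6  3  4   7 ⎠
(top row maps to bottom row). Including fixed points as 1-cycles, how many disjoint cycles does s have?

3

The cycle decomposition is (1, 9, 4, 8, 3, 5)(2)(6, 10, 7), which has 3 cycles (counting 1-cycles).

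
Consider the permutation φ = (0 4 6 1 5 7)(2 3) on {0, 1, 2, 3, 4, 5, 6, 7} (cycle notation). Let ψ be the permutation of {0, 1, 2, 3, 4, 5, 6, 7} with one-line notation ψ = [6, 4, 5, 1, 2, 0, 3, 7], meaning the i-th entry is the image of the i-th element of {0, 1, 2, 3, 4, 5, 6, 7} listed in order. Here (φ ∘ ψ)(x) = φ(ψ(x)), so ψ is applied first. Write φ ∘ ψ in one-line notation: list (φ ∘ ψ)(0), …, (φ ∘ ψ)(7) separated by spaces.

1 6 7 5 3 4 2 0

For each element, apply ψ then φ: 0 → 6 → 1; 1 → 4 → 6; 2 → 5 → 7; 3 → 1 → 5; 4 → 2 → 3; 5 → 0 → 4; 6 → 3 → 2; 7 → 7 → 0.
So φ ∘ ψ in one-line form is 1 6 7 5 3 4 2 0.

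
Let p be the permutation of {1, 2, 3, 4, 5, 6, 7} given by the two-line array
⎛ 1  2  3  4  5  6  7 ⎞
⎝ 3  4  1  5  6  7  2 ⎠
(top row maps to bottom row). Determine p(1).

3

The entry below 1 in the array is 3, so p(1) = 3.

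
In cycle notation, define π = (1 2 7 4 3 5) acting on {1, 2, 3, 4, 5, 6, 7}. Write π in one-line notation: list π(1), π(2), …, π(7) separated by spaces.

2 7 5 3 1 6 4

Image by image: 1↦2, 2↦7, 3↦5, 4↦3, 5↦1, 6↦6, 7↦4.
Listing these in domain order gives 2 7 5 3 1 6 4.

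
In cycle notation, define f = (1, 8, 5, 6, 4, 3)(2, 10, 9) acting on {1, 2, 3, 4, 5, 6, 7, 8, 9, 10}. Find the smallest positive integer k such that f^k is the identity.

The disjoint cycles have lengths 6, 3, 1.
The order is lcm(6, 3) = 6.

6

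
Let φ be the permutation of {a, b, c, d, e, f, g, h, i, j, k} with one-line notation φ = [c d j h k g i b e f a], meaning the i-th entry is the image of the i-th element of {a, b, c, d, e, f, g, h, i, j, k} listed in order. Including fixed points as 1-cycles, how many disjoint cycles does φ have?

2

The cycle decomposition is (a c j f g i e k)(b d h), which has 2 cycles (counting 1-cycles).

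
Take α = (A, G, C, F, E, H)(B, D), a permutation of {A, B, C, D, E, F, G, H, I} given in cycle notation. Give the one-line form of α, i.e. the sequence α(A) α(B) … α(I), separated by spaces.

Reading each image from the cycles: A↦G, B↦D, C↦F, D↦B, E↦H, F↦E, G↦C, H↦A, I↦I.
Listing these in domain order gives G D F B H E C A I.

G D F B H E C A I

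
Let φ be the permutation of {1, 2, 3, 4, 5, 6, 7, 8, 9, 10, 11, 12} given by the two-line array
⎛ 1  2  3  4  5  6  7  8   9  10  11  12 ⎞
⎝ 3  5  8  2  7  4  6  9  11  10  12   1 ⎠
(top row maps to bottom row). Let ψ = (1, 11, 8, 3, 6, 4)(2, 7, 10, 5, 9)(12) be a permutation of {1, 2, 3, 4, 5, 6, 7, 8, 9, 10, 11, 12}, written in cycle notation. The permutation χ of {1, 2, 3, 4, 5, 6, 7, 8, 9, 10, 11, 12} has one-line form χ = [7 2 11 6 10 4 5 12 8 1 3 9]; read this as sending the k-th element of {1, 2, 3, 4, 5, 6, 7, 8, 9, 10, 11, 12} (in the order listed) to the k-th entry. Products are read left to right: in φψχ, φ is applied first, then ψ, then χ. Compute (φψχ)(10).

10

Apply the permutations in order: φ(10) = 10, then ψ(10) = 5, then χ(5) = 10. So (φψχ)(10) = 10.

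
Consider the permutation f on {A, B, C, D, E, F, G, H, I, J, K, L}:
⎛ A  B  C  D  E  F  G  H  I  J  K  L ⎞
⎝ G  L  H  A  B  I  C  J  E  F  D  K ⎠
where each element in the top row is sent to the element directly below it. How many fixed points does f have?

0

No element satisfies f(x) = x, so there are 0 fixed points.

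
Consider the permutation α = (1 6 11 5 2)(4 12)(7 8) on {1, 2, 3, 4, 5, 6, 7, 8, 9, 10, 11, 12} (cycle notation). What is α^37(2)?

6

2 lies in the 5-cycle (1 6 11 5 2).
On a 5-cycle, α^5 is the identity, so α^37 = α^2 there (37 ≡ 2 mod 5).
Stepping 2 places around the cycle: 2 → 1 → 6.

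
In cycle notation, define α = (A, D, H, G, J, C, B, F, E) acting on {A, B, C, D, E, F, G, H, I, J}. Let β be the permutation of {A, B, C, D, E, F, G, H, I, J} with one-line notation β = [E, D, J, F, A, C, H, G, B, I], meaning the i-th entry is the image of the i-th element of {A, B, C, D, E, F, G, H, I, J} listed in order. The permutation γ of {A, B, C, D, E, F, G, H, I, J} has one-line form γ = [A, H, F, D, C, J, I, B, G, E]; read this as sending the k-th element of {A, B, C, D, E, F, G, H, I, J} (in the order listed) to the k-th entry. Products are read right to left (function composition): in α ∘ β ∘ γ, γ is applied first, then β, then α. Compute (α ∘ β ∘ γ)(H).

(α ∘ β ∘ γ)(H) = α(β(γ(H))). γ(H) = B, then β(B) = D, then α(D) = H, so the result is H.

H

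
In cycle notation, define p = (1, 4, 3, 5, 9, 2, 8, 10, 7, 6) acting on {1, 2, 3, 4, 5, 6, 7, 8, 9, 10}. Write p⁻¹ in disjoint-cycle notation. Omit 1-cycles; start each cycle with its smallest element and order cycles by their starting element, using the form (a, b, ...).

Inverting a permutation written in cycle notation just reverses the order within every cycle.
Reversing each cycle of p and rotating so the smallest element leads gives (1, 6, 7, 10, 8, 2, 9, 5, 3, 4).

(1, 6, 7, 10, 8, 2, 9, 5, 3, 4)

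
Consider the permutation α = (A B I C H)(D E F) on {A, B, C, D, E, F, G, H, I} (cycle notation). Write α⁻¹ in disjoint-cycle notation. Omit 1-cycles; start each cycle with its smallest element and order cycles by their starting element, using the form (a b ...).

If α sends a → b within a cycle, α⁻¹ sends b → a; equivalently, reverse each cycle.
After reversing and putting each cycle's least element first, α⁻¹ = (A H C I B)(D F E).

(A H C I B)(D F E)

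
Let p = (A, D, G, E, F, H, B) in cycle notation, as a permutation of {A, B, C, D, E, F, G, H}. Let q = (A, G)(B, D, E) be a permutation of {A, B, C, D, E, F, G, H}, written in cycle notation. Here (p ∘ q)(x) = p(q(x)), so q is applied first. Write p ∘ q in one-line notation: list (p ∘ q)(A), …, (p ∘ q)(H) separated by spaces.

(p ∘ q)(x) = p(q(x)). Computing each image: p(q(A)) = p(G) = E, p(q(B)) = p(D) = G, p(q(C)) = p(C) = C, p(q(D)) = p(E) = F, p(q(E)) = p(B) = A, p(q(F)) = p(F) = H, p(q(G)) = p(A) = D, p(q(H)) = p(H) = B.
Hence p ∘ q = [E G C F A H D B].

E G C F A H D B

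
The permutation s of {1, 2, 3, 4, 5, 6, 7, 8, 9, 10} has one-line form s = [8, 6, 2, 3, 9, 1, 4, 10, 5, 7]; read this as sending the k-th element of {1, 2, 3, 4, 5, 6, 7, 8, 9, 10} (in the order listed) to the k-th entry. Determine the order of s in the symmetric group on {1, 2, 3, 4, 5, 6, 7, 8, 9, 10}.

Decomposing into disjoint cycles gives cycle lengths 8, 2.
The order is lcm(8, 2) = 8.

8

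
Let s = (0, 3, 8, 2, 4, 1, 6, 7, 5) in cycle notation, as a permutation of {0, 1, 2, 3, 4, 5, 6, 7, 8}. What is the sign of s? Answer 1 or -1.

1

The cycle lengths are 9.
A cycle of length ℓ contributes ℓ−1 transpositions, so s is a product of 8 transpositions — even.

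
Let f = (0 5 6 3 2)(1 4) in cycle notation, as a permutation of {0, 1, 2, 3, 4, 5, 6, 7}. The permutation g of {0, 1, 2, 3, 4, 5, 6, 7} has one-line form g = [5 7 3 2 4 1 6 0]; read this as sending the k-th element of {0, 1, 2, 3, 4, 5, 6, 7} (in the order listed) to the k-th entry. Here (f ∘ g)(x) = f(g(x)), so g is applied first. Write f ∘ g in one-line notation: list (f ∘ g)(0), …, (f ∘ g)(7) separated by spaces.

For each element, apply g then f: 0 → 5 → 6; 1 → 7 → 7; 2 → 3 → 2; 3 → 2 → 0; 4 → 4 → 1; 5 → 1 → 4; 6 → 6 → 3; 7 → 0 → 5.
Collecting the images, f ∘ g = [6 7 2 0 1 4 3 5].

6 7 2 0 1 4 3 5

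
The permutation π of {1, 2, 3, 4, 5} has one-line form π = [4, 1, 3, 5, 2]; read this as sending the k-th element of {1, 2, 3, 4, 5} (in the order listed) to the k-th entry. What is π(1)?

1 is element number 1 of the domain, and entry number 1 of the one-line form is 4, so π(1) = 4.

4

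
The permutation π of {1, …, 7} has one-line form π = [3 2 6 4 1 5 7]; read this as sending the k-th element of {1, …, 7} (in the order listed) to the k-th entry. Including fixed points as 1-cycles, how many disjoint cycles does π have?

4

The cycle decomposition is (1, 3, 6, 5)(2)(4)(7), which has 4 cycles (counting 1-cycles).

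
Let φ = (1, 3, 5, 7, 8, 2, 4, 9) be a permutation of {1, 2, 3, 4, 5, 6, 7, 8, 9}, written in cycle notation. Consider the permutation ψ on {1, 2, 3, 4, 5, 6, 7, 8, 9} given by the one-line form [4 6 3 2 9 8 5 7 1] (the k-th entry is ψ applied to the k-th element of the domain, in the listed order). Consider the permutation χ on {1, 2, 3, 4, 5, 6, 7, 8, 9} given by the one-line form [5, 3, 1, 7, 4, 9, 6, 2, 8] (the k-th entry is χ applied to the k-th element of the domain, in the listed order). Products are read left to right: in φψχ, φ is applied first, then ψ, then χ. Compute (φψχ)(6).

2

Apply the permutations in order: φ(6) = 6, then ψ(6) = 8, then χ(8) = 2. So (φψχ)(6) = 2.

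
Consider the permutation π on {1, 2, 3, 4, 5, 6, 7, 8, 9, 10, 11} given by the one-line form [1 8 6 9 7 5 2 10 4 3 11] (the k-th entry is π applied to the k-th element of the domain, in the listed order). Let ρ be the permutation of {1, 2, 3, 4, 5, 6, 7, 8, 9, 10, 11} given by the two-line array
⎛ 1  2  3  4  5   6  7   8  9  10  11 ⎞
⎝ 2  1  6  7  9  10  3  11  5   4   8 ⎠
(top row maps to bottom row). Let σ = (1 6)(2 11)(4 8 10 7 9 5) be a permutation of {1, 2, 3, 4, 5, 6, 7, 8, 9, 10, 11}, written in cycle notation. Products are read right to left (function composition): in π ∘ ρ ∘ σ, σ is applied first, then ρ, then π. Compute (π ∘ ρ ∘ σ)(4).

Chase 4: σ(4) = 8; ρ(8) = 11; π(11) = 11. Hence (π ∘ ρ ∘ σ)(4) = 11.

11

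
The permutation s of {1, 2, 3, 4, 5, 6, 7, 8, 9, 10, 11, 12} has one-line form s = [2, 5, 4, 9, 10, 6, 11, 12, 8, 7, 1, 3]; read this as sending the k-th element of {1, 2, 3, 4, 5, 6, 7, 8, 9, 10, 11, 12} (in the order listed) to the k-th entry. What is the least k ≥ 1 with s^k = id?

30

Decomposing into disjoint cycles gives cycle lengths 6, 5, 1.
The order of s is the least common multiple of its cycle lengths: lcm(6, 5) = 30.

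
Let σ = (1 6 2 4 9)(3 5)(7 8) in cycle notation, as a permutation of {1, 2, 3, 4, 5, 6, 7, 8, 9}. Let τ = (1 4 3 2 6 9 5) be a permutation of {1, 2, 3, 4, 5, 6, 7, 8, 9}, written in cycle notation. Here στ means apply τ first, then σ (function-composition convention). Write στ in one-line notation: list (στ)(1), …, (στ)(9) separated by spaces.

(στ)(x) = σ(τ(x)). Computing each image: σ(τ(1)) = σ(4) = 9, σ(τ(2)) = σ(6) = 2, σ(τ(3)) = σ(2) = 4, σ(τ(4)) = σ(3) = 5, σ(τ(5)) = σ(1) = 6, σ(τ(6)) = σ(9) = 1, σ(τ(7)) = σ(7) = 8, σ(τ(8)) = σ(8) = 7, σ(τ(9)) = σ(5) = 3.
Hence στ = [9 2 4 5 6 1 8 7 3].

9 2 4 5 6 1 8 7 3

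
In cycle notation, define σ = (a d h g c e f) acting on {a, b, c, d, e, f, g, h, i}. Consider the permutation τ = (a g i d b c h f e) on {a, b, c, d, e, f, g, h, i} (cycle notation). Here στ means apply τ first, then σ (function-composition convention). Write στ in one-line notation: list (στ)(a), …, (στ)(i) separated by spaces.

c e g b d f i a h

(στ)(x) = σ(τ(x)). Computing each image: σ(τ(a)) = σ(g) = c, σ(τ(b)) = σ(c) = e, σ(τ(c)) = σ(h) = g, σ(τ(d)) = σ(b) = b, σ(τ(e)) = σ(a) = d, σ(τ(f)) = σ(e) = f, σ(τ(g)) = σ(i) = i, σ(τ(h)) = σ(f) = a, σ(τ(i)) = σ(d) = h.
Hence στ = [c e g b d f i a h].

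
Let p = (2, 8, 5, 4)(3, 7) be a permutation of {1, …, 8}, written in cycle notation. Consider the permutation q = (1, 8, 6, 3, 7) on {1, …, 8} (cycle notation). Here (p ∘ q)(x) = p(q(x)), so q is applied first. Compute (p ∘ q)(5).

q(5) = 5, then p(5) = 4; composing gives (p ∘ q)(5) = 4.

4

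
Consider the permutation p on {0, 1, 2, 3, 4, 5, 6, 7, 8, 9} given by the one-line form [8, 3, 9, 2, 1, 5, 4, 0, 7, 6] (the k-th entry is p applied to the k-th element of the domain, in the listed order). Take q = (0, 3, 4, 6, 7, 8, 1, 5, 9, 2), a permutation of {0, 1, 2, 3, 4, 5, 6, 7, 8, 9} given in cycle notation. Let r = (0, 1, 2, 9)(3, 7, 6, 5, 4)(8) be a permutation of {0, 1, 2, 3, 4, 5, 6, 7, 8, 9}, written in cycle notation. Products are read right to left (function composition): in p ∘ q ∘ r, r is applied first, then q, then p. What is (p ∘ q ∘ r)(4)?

1

(p ∘ q ∘ r)(4) = p(q(r(4))). r(4) = 3, then q(3) = 4, then p(4) = 1, so the result is 1.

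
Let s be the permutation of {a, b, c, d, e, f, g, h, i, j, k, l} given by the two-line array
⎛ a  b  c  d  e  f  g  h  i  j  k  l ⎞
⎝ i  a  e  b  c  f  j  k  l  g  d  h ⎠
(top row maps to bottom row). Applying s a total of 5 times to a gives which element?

d

Tracing a → i → … returns to a after 7 steps, so a lies in a 7-cycle (a, i, l, h, k, d, b).
Stepping 5 places around the cycle: a → i → l → h → k → d.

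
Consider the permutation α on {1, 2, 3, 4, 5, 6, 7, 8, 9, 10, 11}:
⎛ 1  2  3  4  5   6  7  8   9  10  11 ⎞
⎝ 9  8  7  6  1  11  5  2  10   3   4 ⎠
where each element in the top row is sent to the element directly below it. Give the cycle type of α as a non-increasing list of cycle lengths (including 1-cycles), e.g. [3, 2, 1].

[6, 3, 2]

The disjoint cycles are (1 9 10 3 7 5)(2 8)(4 6 11), with lengths 6, 3, 2 in non-increasing order.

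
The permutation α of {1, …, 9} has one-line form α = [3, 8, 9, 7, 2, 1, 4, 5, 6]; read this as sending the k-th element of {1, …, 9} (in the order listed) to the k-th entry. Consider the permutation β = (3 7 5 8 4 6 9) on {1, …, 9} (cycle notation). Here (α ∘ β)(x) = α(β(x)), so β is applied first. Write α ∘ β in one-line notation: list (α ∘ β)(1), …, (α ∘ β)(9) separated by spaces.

3 8 4 1 5 6 2 7 9

(α ∘ β)(x) = α(β(x)). Computing each image: α(β(1)) = α(1) = 3, α(β(2)) = α(2) = 8, α(β(3)) = α(7) = 4, α(β(4)) = α(6) = 1, α(β(5)) = α(8) = 5, α(β(6)) = α(9) = 6, α(β(7)) = α(5) = 2, α(β(8)) = α(4) = 7, α(β(9)) = α(3) = 9.
Hence α ∘ β = [3 8 4 1 5 6 2 7 9].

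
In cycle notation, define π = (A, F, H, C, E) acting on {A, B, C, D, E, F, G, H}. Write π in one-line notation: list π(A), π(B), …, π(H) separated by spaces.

F B E D A H G C

Reading each image from the cycles: A↦F, B↦B, C↦E, D↦D, E↦A, F↦H, G↦G, H↦C.
Listing these in domain order gives F B E D A H G C.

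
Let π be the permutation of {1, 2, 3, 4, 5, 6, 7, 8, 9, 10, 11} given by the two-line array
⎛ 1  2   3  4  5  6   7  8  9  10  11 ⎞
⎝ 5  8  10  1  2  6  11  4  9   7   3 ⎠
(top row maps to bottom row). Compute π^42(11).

Tracing 11 → 3 → … returns to 11 after 4 steps, so 11 lies in a 4-cycle (3, 10, 7, 11).
On a 4-cycle, π^4 is the identity, so π^42 = π^2 there (42 ≡ 2 mod 4).
Stepping 2 places around the cycle: 11 → 3 → 10.

10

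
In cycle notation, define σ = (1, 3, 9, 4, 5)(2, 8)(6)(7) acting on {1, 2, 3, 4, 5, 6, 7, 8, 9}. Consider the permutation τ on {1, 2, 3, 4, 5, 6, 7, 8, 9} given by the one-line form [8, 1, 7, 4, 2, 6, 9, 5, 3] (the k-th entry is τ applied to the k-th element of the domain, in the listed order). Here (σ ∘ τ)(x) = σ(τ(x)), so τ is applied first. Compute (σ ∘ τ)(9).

First apply τ: τ(9) = 3, then σ(3) = 9. Thus (σ ∘ τ)(9) = 9.

9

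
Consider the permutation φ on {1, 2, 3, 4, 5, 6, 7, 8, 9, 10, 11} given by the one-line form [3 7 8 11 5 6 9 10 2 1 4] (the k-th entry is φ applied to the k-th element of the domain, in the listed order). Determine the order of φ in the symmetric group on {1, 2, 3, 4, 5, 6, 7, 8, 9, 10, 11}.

12

Decomposing into disjoint cycles gives cycle lengths 4, 3, 2, 1, 1.
Since disjoint cycles commute, ord(φ) = lcm(4, 3, 2) = 12.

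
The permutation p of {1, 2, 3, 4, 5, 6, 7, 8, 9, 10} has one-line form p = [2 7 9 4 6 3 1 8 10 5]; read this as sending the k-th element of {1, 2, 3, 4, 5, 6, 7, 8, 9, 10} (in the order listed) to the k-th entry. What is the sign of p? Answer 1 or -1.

1

In disjoint-cycle form the cycle lengths are 5, 3, 1, 1.
A cycle is odd iff its length is even; p has 0 even-length cycles, so sgn(p) = (−1)^0 and p is even.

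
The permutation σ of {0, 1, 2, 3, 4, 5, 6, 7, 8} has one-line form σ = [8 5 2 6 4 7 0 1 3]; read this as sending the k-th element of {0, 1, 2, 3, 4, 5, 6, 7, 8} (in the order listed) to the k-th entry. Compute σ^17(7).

Tracing 7 → 1 → … returns to 7 after 3 steps, so 7 lies in a 3-cycle (1, 5, 7).
On a 3-cycle, σ^3 is the identity, so σ^17 = σ^2 there (17 ≡ 2 mod 3).
Advancing 2 steps from 7: 7 → 1 → 5.

5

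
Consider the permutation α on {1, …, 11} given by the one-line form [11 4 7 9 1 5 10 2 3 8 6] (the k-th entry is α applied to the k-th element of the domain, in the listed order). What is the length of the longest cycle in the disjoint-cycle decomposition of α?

Decomposing into disjoint cycles gives (1, 11, 6, 5)(2, 4, 9, 3, 7, 10, 8); the longest has length 7.

7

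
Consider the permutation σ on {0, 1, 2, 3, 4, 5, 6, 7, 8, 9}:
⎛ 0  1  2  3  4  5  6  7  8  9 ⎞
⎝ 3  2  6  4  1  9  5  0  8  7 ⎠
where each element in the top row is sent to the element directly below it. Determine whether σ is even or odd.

even

In disjoint-cycle form the cycle lengths are 9, 1.
A cycle of length ℓ contributes ℓ−1 transpositions, so σ is a product of 8 transpositions — even.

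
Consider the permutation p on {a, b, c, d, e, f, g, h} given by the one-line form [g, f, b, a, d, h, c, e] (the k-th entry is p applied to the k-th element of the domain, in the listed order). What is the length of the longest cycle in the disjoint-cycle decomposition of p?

Decomposing into disjoint cycles gives (a g c b f h e d); the longest has length 8.

8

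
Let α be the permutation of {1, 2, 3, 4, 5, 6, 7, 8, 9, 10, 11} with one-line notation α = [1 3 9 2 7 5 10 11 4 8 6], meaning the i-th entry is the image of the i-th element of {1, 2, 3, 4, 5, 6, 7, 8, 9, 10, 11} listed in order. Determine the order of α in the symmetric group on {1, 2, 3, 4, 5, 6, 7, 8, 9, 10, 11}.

The disjoint-cycle form of α has cycle lengths 6, 4, 1.
The order of α is the least common multiple of its cycle lengths: lcm(6, 4) = 12.

12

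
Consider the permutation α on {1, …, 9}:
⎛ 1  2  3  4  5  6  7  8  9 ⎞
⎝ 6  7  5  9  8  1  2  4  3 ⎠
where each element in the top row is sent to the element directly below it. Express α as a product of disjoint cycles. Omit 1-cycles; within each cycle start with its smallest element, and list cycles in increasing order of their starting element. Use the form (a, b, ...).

(1, 6)(2, 7)(3, 5, 8, 4, 9)

Iterating α from 1 gives 1 → 6 → 1; that is the 2-cycle (1, 6).
Continuing from each remaining unvisited element yields (1, 6)(2, 7)(3, 5, 8, 4, 9).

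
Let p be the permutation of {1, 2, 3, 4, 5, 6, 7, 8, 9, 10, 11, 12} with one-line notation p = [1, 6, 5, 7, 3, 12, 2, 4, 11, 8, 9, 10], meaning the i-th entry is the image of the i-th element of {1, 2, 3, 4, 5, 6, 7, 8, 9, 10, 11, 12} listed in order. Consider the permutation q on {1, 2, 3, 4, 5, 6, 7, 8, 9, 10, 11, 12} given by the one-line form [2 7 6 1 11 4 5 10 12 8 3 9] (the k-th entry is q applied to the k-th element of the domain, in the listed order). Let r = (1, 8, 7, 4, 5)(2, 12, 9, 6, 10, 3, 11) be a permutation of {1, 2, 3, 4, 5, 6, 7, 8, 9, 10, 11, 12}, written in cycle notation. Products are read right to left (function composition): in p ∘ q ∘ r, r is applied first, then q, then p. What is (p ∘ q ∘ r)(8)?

3

(p ∘ q ∘ r)(8) = p(q(r(8))). r(8) = 7, then q(7) = 5, then p(5) = 3, so the result is 3.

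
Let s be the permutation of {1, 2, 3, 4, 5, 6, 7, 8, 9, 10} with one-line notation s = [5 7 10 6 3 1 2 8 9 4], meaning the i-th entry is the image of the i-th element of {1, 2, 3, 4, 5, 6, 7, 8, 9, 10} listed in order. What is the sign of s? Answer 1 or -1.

1

In disjoint-cycle form the cycle lengths are 6, 2, 1, 1.
A cycle is odd iff its length is even; s has 2 even-length cycles, so sgn(s) = (−1)^2 and s is even.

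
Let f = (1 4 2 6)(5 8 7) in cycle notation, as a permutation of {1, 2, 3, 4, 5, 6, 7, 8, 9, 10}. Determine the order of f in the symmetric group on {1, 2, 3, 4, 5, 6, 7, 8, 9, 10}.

12

The cycle type of f is (4, 3, 1, 1, 1).
The order of f is the least common multiple of its cycle lengths: lcm(4, 3) = 12.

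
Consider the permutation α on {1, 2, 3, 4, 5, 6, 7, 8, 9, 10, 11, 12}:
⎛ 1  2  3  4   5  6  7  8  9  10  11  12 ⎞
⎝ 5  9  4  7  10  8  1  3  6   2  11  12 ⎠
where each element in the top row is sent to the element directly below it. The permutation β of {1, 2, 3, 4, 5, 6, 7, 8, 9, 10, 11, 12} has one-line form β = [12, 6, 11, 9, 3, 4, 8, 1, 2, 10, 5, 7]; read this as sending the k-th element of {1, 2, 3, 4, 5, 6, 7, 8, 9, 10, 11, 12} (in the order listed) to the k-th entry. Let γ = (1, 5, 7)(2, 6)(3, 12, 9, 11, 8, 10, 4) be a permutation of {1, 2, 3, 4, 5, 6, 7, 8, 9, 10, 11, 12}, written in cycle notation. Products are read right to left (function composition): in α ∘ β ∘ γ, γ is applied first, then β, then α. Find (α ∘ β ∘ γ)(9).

(α ∘ β ∘ γ)(9) = α(β(γ(9))). γ(9) = 11, then β(11) = 5, then α(5) = 10, so the result is 10.

10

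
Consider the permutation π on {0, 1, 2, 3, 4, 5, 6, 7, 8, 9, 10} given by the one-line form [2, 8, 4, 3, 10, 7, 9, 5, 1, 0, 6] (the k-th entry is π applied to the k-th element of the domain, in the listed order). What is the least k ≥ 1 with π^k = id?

Writing π as disjoint cycles, the cycle lengths are 6, 2, 2, 1.
The order of π is the least common multiple of its cycle lengths: lcm(6, 2, 2) = 6.

6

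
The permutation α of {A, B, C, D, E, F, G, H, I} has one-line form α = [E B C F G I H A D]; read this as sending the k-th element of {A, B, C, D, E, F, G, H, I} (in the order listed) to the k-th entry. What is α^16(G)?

G

Tracing G → H → … returns to G after 4 steps, so G lies in a 4-cycle (A, E, G, H).
Since the cycle has length 4, α^16 acts on it the same as α^0 (16 mod 4 = 0).
So α^16(G) = G.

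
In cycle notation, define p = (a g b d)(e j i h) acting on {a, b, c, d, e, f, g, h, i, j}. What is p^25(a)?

g

a lies in the 4-cycle (a g b d).
Since the cycle has length 4, p^25 acts on it the same as p^1 (25 mod 4 = 1).
Stepping 1 place around the cycle: a → g.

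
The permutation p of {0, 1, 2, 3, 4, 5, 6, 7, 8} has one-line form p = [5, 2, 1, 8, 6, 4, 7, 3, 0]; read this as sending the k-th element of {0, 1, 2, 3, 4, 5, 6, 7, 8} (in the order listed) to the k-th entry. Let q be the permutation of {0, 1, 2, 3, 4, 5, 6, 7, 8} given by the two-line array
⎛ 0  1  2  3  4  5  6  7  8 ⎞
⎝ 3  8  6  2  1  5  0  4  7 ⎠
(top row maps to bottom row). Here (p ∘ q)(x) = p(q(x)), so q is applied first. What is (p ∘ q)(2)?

q(2) = 6, then p(6) = 7; composing gives (p ∘ q)(2) = 7.

7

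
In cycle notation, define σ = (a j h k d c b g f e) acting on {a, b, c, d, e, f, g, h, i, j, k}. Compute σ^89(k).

h

k lies in the 10-cycle (a j h k d c b g f e).
Powers repeat with period 10 on this cycle, and 89 mod 10 = 9, so σ^89(k) = σ^9(k).
Advancing 9 steps from k: k → d → c → b → g → f → e → a → j → h.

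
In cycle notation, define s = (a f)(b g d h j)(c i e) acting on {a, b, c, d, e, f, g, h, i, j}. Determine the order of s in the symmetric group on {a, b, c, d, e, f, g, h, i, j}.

The cycle type of s is (5, 3, 2).
The order of s is the least common multiple of its cycle lengths: lcm(5, 3, 2) = 30.

30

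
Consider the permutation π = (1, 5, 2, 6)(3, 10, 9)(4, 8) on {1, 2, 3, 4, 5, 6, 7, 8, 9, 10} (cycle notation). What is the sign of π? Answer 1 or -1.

The cycle lengths are 4, 3, 2, 1.
A cycle is odd iff its length is even; π has 2 even-length cycles, so sgn(π) = (−1)^2 and π is even.

1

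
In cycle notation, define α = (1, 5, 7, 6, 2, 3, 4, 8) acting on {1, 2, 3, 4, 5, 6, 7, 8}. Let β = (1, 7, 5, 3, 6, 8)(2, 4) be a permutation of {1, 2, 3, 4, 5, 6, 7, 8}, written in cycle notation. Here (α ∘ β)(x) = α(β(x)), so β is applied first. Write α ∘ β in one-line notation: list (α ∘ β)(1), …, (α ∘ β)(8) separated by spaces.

(α ∘ β)(x) = α(β(x)). Computing each image: α(β(1)) = α(7) = 6, α(β(2)) = α(4) = 8, α(β(3)) = α(6) = 2, α(β(4)) = α(2) = 3, α(β(5)) = α(3) = 4, α(β(6)) = α(8) = 1, α(β(7)) = α(5) = 7, α(β(8)) = α(1) = 5.
Hence α ∘ β = [6 8 2 3 4 1 7 5].

6 8 2 3 4 1 7 5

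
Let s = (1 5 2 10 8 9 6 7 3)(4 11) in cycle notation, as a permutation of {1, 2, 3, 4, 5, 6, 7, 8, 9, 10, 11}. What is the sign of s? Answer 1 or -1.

The cycle lengths are 9, 2.
A cycle of length ℓ contributes ℓ−1 transpositions, so s is a product of 8 + 1 = 9 transpositions — odd.

-1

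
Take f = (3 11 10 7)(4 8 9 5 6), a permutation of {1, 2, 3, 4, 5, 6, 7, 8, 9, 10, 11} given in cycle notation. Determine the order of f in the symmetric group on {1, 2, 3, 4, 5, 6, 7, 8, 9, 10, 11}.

20

The cycle type of f is (5, 4, 1, 1).
The order is lcm(5, 4) = 20.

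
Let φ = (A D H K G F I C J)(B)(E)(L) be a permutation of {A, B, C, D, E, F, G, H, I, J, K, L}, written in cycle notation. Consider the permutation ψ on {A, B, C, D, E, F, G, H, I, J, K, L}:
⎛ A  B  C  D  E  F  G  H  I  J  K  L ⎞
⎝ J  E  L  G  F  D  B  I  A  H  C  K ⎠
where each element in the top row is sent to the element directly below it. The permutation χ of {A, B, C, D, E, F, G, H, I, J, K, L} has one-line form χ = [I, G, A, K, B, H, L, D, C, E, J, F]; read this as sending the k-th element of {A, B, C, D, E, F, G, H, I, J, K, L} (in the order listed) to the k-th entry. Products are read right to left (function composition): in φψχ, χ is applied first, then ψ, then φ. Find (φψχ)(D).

J

Chase D: χ(D) = K; ψ(K) = C; φ(C) = J. Hence (φψχ)(D) = J.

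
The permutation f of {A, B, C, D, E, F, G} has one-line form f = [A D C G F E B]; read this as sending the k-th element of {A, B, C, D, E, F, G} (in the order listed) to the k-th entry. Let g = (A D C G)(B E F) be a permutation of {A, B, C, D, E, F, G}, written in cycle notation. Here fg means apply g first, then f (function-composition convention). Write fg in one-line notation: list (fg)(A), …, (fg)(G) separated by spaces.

G F B C E D A

Chase each element through g then f: A → D → G; B → E → F; C → G → B; D → C → C; E → F → E; F → B → D; G → A → A.
So fg in one-line form is G F B C E D A.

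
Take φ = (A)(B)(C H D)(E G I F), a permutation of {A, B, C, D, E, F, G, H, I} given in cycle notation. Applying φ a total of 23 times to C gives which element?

D

C lies in the 3-cycle (C H D).
Powers repeat with period 3 on this cycle, and 23 mod 3 = 2, so φ^23(C) = φ^2(C).
Stepping 2 places around the cycle: C → H → D.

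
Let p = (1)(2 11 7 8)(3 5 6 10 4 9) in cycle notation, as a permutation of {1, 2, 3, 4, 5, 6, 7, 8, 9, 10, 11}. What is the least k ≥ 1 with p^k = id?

The disjoint cycles have lengths 6, 4, 1.
Since disjoint cycles commute, ord(p) = lcm(6, 4) = 12.

12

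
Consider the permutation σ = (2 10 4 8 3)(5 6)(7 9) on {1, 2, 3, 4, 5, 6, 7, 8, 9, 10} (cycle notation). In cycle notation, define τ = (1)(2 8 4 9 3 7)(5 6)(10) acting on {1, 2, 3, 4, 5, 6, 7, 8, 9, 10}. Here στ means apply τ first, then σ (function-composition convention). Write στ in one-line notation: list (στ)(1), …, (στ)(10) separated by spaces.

1 3 9 7 5 6 10 8 2 4

Chase each element through τ then σ: 1 → 1 → 1; 2 → 8 → 3; 3 → 7 → 9; 4 → 9 → 7; 5 → 6 → 5; 6 → 5 → 6; 7 → 2 → 10; 8 → 4 → 8; 9 → 3 → 2; 10 → 10 → 4.
So στ in one-line form is 1 3 9 7 5 6 10 8 2 4.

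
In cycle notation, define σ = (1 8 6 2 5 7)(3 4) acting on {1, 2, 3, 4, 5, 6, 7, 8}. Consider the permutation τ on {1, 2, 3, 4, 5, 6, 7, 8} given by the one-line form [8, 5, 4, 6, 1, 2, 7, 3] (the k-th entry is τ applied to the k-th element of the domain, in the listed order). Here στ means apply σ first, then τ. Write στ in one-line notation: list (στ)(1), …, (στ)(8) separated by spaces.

(στ)(x) = τ(σ(x)). Computing each image: τ(σ(1)) = τ(8) = 3, τ(σ(2)) = τ(5) = 1, τ(σ(3)) = τ(4) = 6, τ(σ(4)) = τ(3) = 4, τ(σ(5)) = τ(7) = 7, τ(σ(6)) = τ(2) = 5, τ(σ(7)) = τ(1) = 8, τ(σ(8)) = τ(6) = 2.
Hence στ = [3 1 6 4 7 5 8 2].

3 1 6 4 7 5 8 2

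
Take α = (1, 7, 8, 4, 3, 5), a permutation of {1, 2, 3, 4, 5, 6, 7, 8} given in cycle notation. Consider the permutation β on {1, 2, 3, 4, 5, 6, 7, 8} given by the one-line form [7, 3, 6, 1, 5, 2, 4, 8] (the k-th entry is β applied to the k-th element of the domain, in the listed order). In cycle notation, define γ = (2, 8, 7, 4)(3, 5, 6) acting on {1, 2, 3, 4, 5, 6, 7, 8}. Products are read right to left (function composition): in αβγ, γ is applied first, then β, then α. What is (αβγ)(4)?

Apply the permutations in order: γ(4) = 2, then β(2) = 3, then α(3) = 5. So (αβγ)(4) = 5.

5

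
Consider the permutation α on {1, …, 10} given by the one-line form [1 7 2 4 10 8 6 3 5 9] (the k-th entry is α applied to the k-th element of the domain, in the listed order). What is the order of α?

15

Decomposing into disjoint cycles gives cycle lengths 5, 3, 1, 1.
Since disjoint cycles commute, ord(α) = lcm(5, 3) = 15.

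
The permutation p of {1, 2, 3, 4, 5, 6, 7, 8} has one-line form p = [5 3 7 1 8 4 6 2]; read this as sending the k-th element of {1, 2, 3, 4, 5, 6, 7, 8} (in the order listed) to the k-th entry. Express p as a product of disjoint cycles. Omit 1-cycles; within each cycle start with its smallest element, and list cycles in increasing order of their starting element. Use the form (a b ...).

Start at 1 and follow images: 1 → 5 → 8 → 2 → 3 → 7 → 6 → 4 → 1, giving the cycle (1 5 8 2 3 7 6 4).
Repeating from the next unused element and collecting all non-trivial cycles gives (1 5 8 2 3 7 6 4).

(1 5 8 2 3 7 6 4)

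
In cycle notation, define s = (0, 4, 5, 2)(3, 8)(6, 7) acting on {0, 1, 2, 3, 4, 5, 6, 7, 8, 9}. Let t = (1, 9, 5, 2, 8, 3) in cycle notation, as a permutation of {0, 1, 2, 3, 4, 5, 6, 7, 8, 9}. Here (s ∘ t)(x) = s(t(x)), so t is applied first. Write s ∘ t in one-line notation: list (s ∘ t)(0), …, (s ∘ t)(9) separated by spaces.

Chase each element through t then s: 0 → 0 → 4; 1 → 9 → 9; 2 → 8 → 3; 3 → 1 → 1; 4 → 4 → 5; 5 → 2 → 0; 6 → 6 → 7; 7 → 7 → 6; 8 → 3 → 8; 9 → 5 → 2.
So s ∘ t in one-line form is 4 9 3 1 5 0 7 6 8 2.

4 9 3 1 5 0 7 6 8 2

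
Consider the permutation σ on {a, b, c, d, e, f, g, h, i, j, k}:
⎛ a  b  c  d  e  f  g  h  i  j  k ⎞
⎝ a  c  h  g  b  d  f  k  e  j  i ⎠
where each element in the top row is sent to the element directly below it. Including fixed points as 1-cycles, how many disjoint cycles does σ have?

The cycle decomposition is (a)(b c h k i e)(d g f)(j), which has 4 cycles (counting 1-cycles).

4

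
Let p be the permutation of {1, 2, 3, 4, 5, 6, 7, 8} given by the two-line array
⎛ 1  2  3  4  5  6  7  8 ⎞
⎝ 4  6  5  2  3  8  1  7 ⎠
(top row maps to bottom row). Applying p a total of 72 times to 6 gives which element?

Tracing 6 → 8 → … returns to 6 after 6 steps, so 6 lies in a 6-cycle (1 4 2 6 8 7).
Powers repeat with period 6 on this cycle, and 72 mod 6 = 0, so p^72(6) = p^0(6).
So p^72(6) = 6.

6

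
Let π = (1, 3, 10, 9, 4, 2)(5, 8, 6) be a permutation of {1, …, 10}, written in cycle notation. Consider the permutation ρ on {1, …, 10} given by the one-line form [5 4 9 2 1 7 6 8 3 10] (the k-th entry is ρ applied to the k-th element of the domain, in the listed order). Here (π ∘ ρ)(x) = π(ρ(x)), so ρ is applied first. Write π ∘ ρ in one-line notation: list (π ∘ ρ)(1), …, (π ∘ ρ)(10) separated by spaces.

(π ∘ ρ)(x) = π(ρ(x)). Computing each image: π(ρ(1)) = π(5) = 8, π(ρ(2)) = π(4) = 2, π(ρ(3)) = π(9) = 4, π(ρ(4)) = π(2) = 1, π(ρ(5)) = π(1) = 3, π(ρ(6)) = π(7) = 7, π(ρ(7)) = π(6) = 5, π(ρ(8)) = π(8) = 6, π(ρ(9)) = π(3) = 10, π(ρ(10)) = π(10) = 9.
Hence π ∘ ρ = [8 2 4 1 3 7 5 6 10 9].

8 2 4 1 3 7 5 6 10 9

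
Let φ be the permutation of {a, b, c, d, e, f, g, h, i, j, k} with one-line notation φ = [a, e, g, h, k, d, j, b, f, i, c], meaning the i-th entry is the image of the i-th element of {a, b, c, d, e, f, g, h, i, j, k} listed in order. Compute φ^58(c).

e

Tracing c → g → … returns to c after 10 steps, so c lies in a 10-cycle (b, e, k, c, g, j, i, f, d, h).
On a 10-cycle, φ^10 is the identity, so φ^58 = φ^8 there (58 ≡ 8 mod 10).
Advancing 8 steps from c: c → g → j → i → f → d → h → b → e.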